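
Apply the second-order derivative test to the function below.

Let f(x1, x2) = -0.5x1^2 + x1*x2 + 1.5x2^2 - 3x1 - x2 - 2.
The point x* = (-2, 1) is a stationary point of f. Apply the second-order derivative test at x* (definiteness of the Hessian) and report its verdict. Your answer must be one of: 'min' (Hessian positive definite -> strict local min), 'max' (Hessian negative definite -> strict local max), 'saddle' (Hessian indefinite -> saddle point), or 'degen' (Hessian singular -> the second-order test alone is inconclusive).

Compute the Hessian H = grad^2 f:
  H = [[-1, 1], [1, 3]]
Verify stationarity: grad f(x*) = H x* + g = (0, 0).
Eigenvalues of H: -1.2361, 3.2361.
Eigenvalues have mixed signs, so H is indefinite -> x* is a saddle point.

saddle


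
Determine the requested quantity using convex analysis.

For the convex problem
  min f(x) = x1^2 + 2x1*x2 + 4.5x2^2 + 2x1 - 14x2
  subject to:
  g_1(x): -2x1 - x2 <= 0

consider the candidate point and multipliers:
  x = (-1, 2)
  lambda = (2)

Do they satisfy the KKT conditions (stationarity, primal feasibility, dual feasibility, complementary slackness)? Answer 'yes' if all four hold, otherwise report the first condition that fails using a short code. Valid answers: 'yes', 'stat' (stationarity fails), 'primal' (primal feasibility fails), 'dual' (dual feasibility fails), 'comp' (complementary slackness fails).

Gradient of f: grad f(x) = Q x + c = (4, 2)
Constraint values g_i(x) = a_i^T x - b_i:
  g_1((-1, 2)) = 0
Stationarity residual: grad f(x) + sum_i lambda_i a_i = (0, 0)
  -> stationarity OK
Primal feasibility (all g_i <= 0): OK
Dual feasibility (all lambda_i >= 0): OK
Complementary slackness (lambda_i * g_i(x) = 0 for all i): OK

Verdict: yes, KKT holds.

yes


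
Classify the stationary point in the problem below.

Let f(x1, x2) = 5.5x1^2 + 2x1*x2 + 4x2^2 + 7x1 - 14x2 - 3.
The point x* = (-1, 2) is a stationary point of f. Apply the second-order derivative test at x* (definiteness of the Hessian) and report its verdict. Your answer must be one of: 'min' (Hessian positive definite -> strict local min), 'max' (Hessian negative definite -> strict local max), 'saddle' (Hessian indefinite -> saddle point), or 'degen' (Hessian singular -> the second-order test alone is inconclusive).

Compute the Hessian H = grad^2 f:
  H = [[11, 2], [2, 8]]
Verify stationarity: grad f(x*) = H x* + g = (0, 0).
Eigenvalues of H: 7, 12.
Both eigenvalues > 0, so H is positive definite -> x* is a strict local min.

min


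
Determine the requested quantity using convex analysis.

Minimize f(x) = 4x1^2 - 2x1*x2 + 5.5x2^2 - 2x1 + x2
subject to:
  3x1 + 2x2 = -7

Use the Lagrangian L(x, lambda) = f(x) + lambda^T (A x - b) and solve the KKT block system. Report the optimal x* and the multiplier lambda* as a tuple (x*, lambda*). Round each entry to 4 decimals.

Form the Lagrangian:
  L(x, lambda) = (1/2) x^T Q x + c^T x + lambda^T (A x - b)
Stationarity (grad_x L = 0): Q x + c + A^T lambda = 0.
Primal feasibility: A x = b.

This gives the KKT block system:
  [ Q   A^T ] [ x     ]   [-c ]
  [ A    0  ] [ lambda ] = [ b ]

Solving the linear system:
  x*      = (-1.5806, -1.129)
  lambda* = (4.129)
  f(x*)   = 15.4677

x* = (-1.5806, -1.129), lambda* = (4.129)


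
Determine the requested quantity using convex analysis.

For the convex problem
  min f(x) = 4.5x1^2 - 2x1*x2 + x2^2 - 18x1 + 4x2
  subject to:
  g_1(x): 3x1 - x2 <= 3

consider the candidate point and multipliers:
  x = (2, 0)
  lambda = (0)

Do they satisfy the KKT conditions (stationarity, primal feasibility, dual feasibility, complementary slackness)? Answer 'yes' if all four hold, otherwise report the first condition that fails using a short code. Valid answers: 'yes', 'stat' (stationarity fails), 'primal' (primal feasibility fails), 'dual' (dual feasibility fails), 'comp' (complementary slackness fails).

Gradient of f: grad f(x) = Q x + c = (0, 0)
Constraint values g_i(x) = a_i^T x - b_i:
  g_1((2, 0)) = 3
Stationarity residual: grad f(x) + sum_i lambda_i a_i = (0, 0)
  -> stationarity OK
Primal feasibility (all g_i <= 0): FAILS
Dual feasibility (all lambda_i >= 0): OK
Complementary slackness (lambda_i * g_i(x) = 0 for all i): OK

Verdict: the first failing condition is primal_feasibility -> primal.

primal


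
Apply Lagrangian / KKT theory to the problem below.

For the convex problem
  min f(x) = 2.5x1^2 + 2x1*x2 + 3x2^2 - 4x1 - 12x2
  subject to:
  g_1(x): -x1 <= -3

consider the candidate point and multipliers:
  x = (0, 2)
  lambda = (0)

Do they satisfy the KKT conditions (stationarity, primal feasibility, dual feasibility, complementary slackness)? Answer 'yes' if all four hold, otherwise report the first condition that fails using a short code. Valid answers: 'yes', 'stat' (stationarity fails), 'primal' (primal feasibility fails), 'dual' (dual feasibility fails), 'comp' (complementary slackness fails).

Gradient of f: grad f(x) = Q x + c = (0, 0)
Constraint values g_i(x) = a_i^T x - b_i:
  g_1((0, 2)) = 3
Stationarity residual: grad f(x) + sum_i lambda_i a_i = (0, 0)
  -> stationarity OK
Primal feasibility (all g_i <= 0): FAILS
Dual feasibility (all lambda_i >= 0): OK
Complementary slackness (lambda_i * g_i(x) = 0 for all i): OK

Verdict: the first failing condition is primal_feasibility -> primal.

primal


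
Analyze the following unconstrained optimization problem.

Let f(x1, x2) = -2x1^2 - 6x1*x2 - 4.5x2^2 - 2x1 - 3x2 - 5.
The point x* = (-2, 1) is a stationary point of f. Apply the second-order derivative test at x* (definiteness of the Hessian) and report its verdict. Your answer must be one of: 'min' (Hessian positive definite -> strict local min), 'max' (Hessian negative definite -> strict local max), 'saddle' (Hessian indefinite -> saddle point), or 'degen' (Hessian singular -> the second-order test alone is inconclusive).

Compute the Hessian H = grad^2 f:
  H = [[-4, -6], [-6, -9]]
Verify stationarity: grad f(x*) = H x* + g = (0, 0).
Eigenvalues of H: -13, 0.
H has a zero eigenvalue (singular; negative semidefinite but not definite), so H is neither positive definite, negative definite, nor indefinite. The second-order test alone is inconclusive -> degen.
(Indeed, f is constant along the null direction of H through x*, so x* is not a strict local extremum.)

degen


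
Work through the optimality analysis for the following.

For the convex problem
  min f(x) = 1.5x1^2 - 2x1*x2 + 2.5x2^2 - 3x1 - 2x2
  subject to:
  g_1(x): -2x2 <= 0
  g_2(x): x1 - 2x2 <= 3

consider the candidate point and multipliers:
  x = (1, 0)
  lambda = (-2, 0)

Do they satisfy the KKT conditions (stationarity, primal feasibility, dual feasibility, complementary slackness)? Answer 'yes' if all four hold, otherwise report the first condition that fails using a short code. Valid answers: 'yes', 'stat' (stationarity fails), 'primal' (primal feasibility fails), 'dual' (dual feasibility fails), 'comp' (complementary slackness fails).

Gradient of f: grad f(x) = Q x + c = (0, -4)
Constraint values g_i(x) = a_i^T x - b_i:
  g_1((1, 0)) = 0
  g_2((1, 0)) = -2
Stationarity residual: grad f(x) + sum_i lambda_i a_i = (0, 0)
  -> stationarity OK
Primal feasibility (all g_i <= 0): OK
Dual feasibility (all lambda_i >= 0): FAILS
Complementary slackness (lambda_i * g_i(x) = 0 for all i): OK

Verdict: the first failing condition is dual_feasibility -> dual.

dual


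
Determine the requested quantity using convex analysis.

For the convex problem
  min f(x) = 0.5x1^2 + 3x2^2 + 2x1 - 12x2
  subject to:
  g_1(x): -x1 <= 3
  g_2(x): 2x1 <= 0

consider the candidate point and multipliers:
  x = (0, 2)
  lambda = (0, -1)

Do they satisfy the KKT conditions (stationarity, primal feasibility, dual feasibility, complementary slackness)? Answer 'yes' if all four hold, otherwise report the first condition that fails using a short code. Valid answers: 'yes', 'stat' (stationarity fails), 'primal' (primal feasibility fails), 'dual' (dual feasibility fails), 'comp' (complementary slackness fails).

Gradient of f: grad f(x) = Q x + c = (2, 0)
Constraint values g_i(x) = a_i^T x - b_i:
  g_1((0, 2)) = -3
  g_2((0, 2)) = 0
Stationarity residual: grad f(x) + sum_i lambda_i a_i = (0, 0)
  -> stationarity OK
Primal feasibility (all g_i <= 0): OK
Dual feasibility (all lambda_i >= 0): FAILS
Complementary slackness (lambda_i * g_i(x) = 0 for all i): OK

Verdict: the first failing condition is dual_feasibility -> dual.

dual


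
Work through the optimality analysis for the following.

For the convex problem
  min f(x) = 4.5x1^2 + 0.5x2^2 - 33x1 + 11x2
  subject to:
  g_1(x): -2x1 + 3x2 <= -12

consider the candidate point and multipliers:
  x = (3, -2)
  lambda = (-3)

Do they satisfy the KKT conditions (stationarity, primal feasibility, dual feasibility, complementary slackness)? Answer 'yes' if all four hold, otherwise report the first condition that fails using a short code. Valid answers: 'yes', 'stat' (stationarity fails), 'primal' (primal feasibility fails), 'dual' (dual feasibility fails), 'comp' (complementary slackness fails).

Gradient of f: grad f(x) = Q x + c = (-6, 9)
Constraint values g_i(x) = a_i^T x - b_i:
  g_1((3, -2)) = 0
Stationarity residual: grad f(x) + sum_i lambda_i a_i = (0, 0)
  -> stationarity OK
Primal feasibility (all g_i <= 0): OK
Dual feasibility (all lambda_i >= 0): FAILS
Complementary slackness (lambda_i * g_i(x) = 0 for all i): OK

Verdict: the first failing condition is dual_feasibility -> dual.

dual


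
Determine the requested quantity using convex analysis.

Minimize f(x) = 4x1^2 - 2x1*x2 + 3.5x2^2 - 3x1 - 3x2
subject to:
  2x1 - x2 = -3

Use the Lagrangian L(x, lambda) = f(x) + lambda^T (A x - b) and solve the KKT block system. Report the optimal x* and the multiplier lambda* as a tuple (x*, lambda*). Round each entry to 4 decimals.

Form the Lagrangian:
  L(x, lambda) = (1/2) x^T Q x + c^T x + lambda^T (A x - b)
Stationarity (grad_x L = 0): Q x + c + A^T lambda = 0.
Primal feasibility: A x = b.

This gives the KKT block system:
  [ Q   A^T ] [ x     ]   [-c ]
  [ A    0  ] [ lambda ] = [ b ]

Solving the linear system:
  x*      = (-0.9643, 1.0714)
  lambda* = (6.4286)
  f(x*)   = 9.4821

x* = (-0.9643, 1.0714), lambda* = (6.4286)


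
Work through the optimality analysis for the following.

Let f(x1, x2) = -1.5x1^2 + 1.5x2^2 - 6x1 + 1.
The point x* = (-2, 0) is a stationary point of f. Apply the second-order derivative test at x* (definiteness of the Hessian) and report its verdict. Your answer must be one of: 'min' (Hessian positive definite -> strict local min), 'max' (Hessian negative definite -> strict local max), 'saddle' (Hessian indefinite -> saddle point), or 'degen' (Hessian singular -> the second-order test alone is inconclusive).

Compute the Hessian H = grad^2 f:
  H = [[-3, 0], [0, 3]]
Verify stationarity: grad f(x*) = H x* + g = (0, 0).
Eigenvalues of H: -3, 3.
Eigenvalues have mixed signs, so H is indefinite -> x* is a saddle point.

saddle


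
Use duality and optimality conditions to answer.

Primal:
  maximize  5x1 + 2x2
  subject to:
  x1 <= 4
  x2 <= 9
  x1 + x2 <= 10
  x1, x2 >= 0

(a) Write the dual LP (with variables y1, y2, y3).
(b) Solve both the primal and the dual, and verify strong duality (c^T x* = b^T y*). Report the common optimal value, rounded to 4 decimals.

The standard primal-dual pair for 'max c^T x s.t. A x <= b, x >= 0' is:
  Dual:  min b^T y  s.t.  A^T y >= c,  y >= 0.

So the dual LP is:
  minimize  4y1 + 9y2 + 10y3
  subject to:
    y1 + y3 >= 5
    y2 + y3 >= 2
    y1, y2, y3 >= 0

Solving the primal: x* = (4, 6).
  primal value c^T x* = 32.
Solving the dual: y* = (3, 0, 2).
  dual value b^T y* = 32.
Strong duality: c^T x* = b^T y*. Confirmed.

32


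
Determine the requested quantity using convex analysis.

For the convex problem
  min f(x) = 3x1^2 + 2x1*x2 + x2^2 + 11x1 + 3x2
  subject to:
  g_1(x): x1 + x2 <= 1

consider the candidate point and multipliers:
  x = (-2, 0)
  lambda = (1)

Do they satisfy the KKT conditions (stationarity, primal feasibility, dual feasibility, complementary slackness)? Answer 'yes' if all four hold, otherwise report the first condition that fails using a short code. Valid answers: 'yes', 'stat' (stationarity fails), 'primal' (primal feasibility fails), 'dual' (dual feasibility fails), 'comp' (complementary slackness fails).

Gradient of f: grad f(x) = Q x + c = (-1, -1)
Constraint values g_i(x) = a_i^T x - b_i:
  g_1((-2, 0)) = -3
Stationarity residual: grad f(x) + sum_i lambda_i a_i = (0, 0)
  -> stationarity OK
Primal feasibility (all g_i <= 0): OK
Dual feasibility (all lambda_i >= 0): OK
Complementary slackness (lambda_i * g_i(x) = 0 for all i): FAILS

Verdict: the first failing condition is complementary_slackness -> comp.

comp


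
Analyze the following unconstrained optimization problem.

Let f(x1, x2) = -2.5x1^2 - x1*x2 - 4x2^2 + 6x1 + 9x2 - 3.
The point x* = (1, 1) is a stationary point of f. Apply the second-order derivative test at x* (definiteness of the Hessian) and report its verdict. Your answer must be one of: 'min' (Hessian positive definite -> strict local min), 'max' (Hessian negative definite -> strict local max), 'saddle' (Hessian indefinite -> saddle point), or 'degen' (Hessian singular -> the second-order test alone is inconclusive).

Compute the Hessian H = grad^2 f:
  H = [[-5, -1], [-1, -8]]
Verify stationarity: grad f(x*) = H x* + g = (0, 0).
Eigenvalues of H: -8.3028, -4.6972.
Both eigenvalues < 0, so H is negative definite -> x* is a strict local max.

max


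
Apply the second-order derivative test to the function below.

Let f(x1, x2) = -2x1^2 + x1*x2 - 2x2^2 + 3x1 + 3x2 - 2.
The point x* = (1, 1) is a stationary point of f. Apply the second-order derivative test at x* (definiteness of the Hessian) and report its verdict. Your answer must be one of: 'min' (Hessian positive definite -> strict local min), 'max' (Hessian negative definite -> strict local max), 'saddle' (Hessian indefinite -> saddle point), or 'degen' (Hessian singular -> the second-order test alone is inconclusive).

Compute the Hessian H = grad^2 f:
  H = [[-4, 1], [1, -4]]
Verify stationarity: grad f(x*) = H x* + g = (0, 0).
Eigenvalues of H: -5, -3.
Both eigenvalues < 0, so H is negative definite -> x* is a strict local max.

max


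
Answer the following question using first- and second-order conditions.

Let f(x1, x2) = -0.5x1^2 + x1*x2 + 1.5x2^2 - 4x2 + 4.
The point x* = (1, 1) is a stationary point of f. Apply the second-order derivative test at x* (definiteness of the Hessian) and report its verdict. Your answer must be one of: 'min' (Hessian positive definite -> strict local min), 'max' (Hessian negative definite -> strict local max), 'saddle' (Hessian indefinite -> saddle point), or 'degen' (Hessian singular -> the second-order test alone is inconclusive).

Compute the Hessian H = grad^2 f:
  H = [[-1, 1], [1, 3]]
Verify stationarity: grad f(x*) = H x* + g = (0, 0).
Eigenvalues of H: -1.2361, 3.2361.
Eigenvalues have mixed signs, so H is indefinite -> x* is a saddle point.

saddle


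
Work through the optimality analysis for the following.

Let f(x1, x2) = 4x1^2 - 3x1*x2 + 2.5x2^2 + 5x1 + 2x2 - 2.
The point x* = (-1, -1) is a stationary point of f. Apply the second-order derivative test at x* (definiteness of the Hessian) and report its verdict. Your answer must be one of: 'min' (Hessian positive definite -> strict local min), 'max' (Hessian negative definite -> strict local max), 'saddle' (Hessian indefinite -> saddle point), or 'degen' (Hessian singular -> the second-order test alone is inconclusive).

Compute the Hessian H = grad^2 f:
  H = [[8, -3], [-3, 5]]
Verify stationarity: grad f(x*) = H x* + g = (0, 0).
Eigenvalues of H: 3.1459, 9.8541.
Both eigenvalues > 0, so H is positive definite -> x* is a strict local min.

min


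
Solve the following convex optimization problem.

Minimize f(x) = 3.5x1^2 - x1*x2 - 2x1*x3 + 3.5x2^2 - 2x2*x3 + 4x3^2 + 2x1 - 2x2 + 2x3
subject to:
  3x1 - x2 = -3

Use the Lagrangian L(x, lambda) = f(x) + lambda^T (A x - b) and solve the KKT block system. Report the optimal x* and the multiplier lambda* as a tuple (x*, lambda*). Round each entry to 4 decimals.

Form the Lagrangian:
  L(x, lambda) = (1/2) x^T Q x + c^T x + lambda^T (A x - b)
Stationarity (grad_x L = 0): Q x + c + A^T lambda = 0.
Primal feasibility: A x = b.

This gives the KKT block system:
  [ Q   A^T ] [ x     ]   [-c ]
  [ A    0  ] [ lambda ] = [ b ]

Solving the linear system:
  x*      = (-0.9286, 0.2143, -0.4286)
  lambda* = (1.2857)
  f(x*)   = 0.3571

x* = (-0.9286, 0.2143, -0.4286), lambda* = (1.2857)


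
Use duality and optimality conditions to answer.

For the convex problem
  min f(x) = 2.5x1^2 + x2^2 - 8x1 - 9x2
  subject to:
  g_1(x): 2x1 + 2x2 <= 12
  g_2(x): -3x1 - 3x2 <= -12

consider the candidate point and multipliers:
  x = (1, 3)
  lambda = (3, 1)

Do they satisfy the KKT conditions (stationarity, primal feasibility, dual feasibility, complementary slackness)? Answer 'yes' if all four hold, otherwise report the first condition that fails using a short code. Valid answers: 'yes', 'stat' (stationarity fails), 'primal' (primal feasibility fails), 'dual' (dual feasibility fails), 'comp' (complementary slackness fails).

Gradient of f: grad f(x) = Q x + c = (-3, -3)
Constraint values g_i(x) = a_i^T x - b_i:
  g_1((1, 3)) = -4
  g_2((1, 3)) = 0
Stationarity residual: grad f(x) + sum_i lambda_i a_i = (0, 0)
  -> stationarity OK
Primal feasibility (all g_i <= 0): OK
Dual feasibility (all lambda_i >= 0): OK
Complementary slackness (lambda_i * g_i(x) = 0 for all i): FAILS

Verdict: the first failing condition is complementary_slackness -> comp.

comp


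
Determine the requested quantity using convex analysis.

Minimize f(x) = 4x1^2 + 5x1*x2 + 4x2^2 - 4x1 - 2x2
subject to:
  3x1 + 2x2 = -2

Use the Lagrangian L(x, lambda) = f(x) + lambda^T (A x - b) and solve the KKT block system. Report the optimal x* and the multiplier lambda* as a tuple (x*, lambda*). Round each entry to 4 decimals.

Form the Lagrangian:
  L(x, lambda) = (1/2) x^T Q x + c^T x + lambda^T (A x - b)
Stationarity (grad_x L = 0): Q x + c + A^T lambda = 0.
Primal feasibility: A x = b.

This gives the KKT block system:
  [ Q   A^T ] [ x     ]   [-c ]
  [ A    0  ] [ lambda ] = [ b ]

Solving the linear system:
  x*      = (-0.5455, -0.1818)
  lambda* = (3.0909)
  f(x*)   = 4.3636

x* = (-0.5455, -0.1818), lambda* = (3.0909)


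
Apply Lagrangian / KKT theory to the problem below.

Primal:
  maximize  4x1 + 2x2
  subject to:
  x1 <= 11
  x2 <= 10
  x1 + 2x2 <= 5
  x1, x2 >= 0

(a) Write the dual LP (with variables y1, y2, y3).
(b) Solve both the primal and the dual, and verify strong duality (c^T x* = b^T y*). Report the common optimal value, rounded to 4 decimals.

The standard primal-dual pair for 'max c^T x s.t. A x <= b, x >= 0' is:
  Dual:  min b^T y  s.t.  A^T y >= c,  y >= 0.

So the dual LP is:
  minimize  11y1 + 10y2 + 5y3
  subject to:
    y1 + y3 >= 4
    y2 + 2y3 >= 2
    y1, y2, y3 >= 0

Solving the primal: x* = (5, 0).
  primal value c^T x* = 20.
Solving the dual: y* = (0, 0, 4).
  dual value b^T y* = 20.
Strong duality: c^T x* = b^T y*. Confirmed.

20


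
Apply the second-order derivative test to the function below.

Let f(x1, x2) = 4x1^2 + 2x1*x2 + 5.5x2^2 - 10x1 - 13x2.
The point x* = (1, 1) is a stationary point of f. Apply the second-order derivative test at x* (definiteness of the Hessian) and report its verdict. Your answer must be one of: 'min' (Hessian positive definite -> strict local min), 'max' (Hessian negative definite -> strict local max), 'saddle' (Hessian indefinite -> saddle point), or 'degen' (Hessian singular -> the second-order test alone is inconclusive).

Compute the Hessian H = grad^2 f:
  H = [[8, 2], [2, 11]]
Verify stationarity: grad f(x*) = H x* + g = (0, 0).
Eigenvalues of H: 7, 12.
Both eigenvalues > 0, so H is positive definite -> x* is a strict local min.

min


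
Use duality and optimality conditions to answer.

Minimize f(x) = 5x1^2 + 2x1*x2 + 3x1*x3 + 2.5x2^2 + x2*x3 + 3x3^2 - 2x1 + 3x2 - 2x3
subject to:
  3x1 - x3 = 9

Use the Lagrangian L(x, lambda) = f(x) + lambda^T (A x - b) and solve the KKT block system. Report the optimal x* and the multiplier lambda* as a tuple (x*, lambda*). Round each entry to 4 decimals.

Form the Lagrangian:
  L(x, lambda) = (1/2) x^T Q x + c^T x + lambda^T (A x - b)
Stationarity (grad_x L = 0): Q x + c + A^T lambda = 0.
Primal feasibility: A x = b.

This gives the KKT block system:
  [ Q   A^T ] [ x     ]   [-c ]
  [ A    0  ] [ lambda ] = [ b ]

Solving the linear system:
  x*      = (2.4805, -1.2805, -1.5584)
  lambda* = (-5.1896)
  f(x*)   = 20.5104

x* = (2.4805, -1.2805, -1.5584), lambda* = (-5.1896)


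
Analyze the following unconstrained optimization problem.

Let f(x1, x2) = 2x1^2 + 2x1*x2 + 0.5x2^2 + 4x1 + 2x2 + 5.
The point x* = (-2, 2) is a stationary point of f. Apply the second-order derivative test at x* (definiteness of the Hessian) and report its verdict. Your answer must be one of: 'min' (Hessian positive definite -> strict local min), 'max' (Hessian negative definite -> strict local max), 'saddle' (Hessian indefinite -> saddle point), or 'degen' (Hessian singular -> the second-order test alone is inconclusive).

Compute the Hessian H = grad^2 f:
  H = [[4, 2], [2, 1]]
Verify stationarity: grad f(x*) = H x* + g = (0, 0).
Eigenvalues of H: 0, 5.
H has a zero eigenvalue (singular; positive semidefinite but not definite), so H is neither positive definite, negative definite, nor indefinite. The second-order test alone is inconclusive -> degen.
(Indeed, f is constant along the null direction of H through x*, so x* is not a strict local extremum.)

degen


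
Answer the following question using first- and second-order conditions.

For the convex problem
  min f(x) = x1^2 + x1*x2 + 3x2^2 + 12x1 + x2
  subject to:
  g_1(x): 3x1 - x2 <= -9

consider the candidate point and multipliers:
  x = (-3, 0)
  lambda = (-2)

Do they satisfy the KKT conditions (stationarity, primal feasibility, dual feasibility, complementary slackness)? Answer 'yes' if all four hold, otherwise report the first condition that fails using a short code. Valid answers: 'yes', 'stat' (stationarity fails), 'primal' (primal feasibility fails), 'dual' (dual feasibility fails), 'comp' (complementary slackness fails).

Gradient of f: grad f(x) = Q x + c = (6, -2)
Constraint values g_i(x) = a_i^T x - b_i:
  g_1((-3, 0)) = 0
Stationarity residual: grad f(x) + sum_i lambda_i a_i = (0, 0)
  -> stationarity OK
Primal feasibility (all g_i <= 0): OK
Dual feasibility (all lambda_i >= 0): FAILS
Complementary slackness (lambda_i * g_i(x) = 0 for all i): OK

Verdict: the first failing condition is dual_feasibility -> dual.

dual


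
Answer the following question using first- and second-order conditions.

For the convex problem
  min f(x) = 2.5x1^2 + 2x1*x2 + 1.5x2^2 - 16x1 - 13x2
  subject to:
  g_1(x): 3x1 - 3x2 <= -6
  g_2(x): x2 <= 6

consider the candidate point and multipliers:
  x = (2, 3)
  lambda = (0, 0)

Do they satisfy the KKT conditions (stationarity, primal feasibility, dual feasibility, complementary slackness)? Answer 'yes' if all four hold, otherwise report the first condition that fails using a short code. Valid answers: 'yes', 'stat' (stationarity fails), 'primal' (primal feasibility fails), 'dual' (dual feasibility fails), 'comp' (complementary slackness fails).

Gradient of f: grad f(x) = Q x + c = (0, 0)
Constraint values g_i(x) = a_i^T x - b_i:
  g_1((2, 3)) = 3
  g_2((2, 3)) = -3
Stationarity residual: grad f(x) + sum_i lambda_i a_i = (0, 0)
  -> stationarity OK
Primal feasibility (all g_i <= 0): FAILS
Dual feasibility (all lambda_i >= 0): OK
Complementary slackness (lambda_i * g_i(x) = 0 for all i): OK

Verdict: the first failing condition is primal_feasibility -> primal.

primal


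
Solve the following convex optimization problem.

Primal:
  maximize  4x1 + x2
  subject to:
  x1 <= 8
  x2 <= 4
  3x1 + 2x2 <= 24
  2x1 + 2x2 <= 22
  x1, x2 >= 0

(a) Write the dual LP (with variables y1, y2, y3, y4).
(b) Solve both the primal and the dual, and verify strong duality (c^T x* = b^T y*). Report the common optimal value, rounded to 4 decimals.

The standard primal-dual pair for 'max c^T x s.t. A x <= b, x >= 0' is:
  Dual:  min b^T y  s.t.  A^T y >= c,  y >= 0.

So the dual LP is:
  minimize  8y1 + 4y2 + 24y3 + 22y4
  subject to:
    y1 + 3y3 + 2y4 >= 4
    y2 + 2y3 + 2y4 >= 1
    y1, y2, y3, y4 >= 0

Solving the primal: x* = (8, 0).
  primal value c^T x* = 32.
Solving the dual: y* = (0, 0, 1.3333, 0).
  dual value b^T y* = 32.
Strong duality: c^T x* = b^T y*. Confirmed.

32


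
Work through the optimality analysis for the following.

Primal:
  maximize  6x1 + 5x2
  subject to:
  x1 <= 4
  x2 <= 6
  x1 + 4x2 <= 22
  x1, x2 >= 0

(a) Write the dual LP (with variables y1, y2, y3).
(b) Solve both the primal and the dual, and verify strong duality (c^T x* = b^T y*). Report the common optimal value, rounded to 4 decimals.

The standard primal-dual pair for 'max c^T x s.t. A x <= b, x >= 0' is:
  Dual:  min b^T y  s.t.  A^T y >= c,  y >= 0.

So the dual LP is:
  minimize  4y1 + 6y2 + 22y3
  subject to:
    y1 + y3 >= 6
    y2 + 4y3 >= 5
    y1, y2, y3 >= 0

Solving the primal: x* = (4, 4.5).
  primal value c^T x* = 46.5.
Solving the dual: y* = (4.75, 0, 1.25).
  dual value b^T y* = 46.5.
Strong duality: c^T x* = b^T y*. Confirmed.

46.5


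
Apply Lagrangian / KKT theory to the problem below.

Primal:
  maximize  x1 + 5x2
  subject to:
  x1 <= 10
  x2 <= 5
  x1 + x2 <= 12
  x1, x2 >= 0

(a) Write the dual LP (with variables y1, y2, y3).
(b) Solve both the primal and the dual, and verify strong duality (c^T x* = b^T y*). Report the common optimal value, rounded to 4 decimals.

The standard primal-dual pair for 'max c^T x s.t. A x <= b, x >= 0' is:
  Dual:  min b^T y  s.t.  A^T y >= c,  y >= 0.

So the dual LP is:
  minimize  10y1 + 5y2 + 12y3
  subject to:
    y1 + y3 >= 1
    y2 + y3 >= 5
    y1, y2, y3 >= 0

Solving the primal: x* = (7, 5).
  primal value c^T x* = 32.
Solving the dual: y* = (0, 4, 1).
  dual value b^T y* = 32.
Strong duality: c^T x* = b^T y*. Confirmed.

32


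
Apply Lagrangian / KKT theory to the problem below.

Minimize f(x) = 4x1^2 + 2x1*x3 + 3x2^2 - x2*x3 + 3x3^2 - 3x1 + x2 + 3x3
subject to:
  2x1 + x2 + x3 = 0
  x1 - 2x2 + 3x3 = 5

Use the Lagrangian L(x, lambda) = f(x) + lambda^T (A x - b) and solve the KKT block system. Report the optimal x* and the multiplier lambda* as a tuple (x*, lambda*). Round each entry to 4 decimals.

Form the Lagrangian:
  L(x, lambda) = (1/2) x^T Q x + c^T x + lambda^T (A x - b)
Stationarity (grad_x L = 0): Q x + c + A^T lambda = 0.
Primal feasibility: A x = b.

This gives the KKT block system:
  [ Q   A^T ] [ x     ]   [-c ]
  [ A    0  ] [ lambda ] = [ b ]

Solving the linear system:
  x*      = (0.3571, -1.3571, 0.6429)
  lambda* = (1.1, -3.3429)
  f(x*)   = 8.1071

x* = (0.3571, -1.3571, 0.6429), lambda* = (1.1, -3.3429)


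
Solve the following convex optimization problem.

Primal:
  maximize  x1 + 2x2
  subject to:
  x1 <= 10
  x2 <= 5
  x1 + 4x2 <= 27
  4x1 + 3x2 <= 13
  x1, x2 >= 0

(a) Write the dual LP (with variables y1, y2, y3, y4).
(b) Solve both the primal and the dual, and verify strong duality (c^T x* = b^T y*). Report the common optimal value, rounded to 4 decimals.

The standard primal-dual pair for 'max c^T x s.t. A x <= b, x >= 0' is:
  Dual:  min b^T y  s.t.  A^T y >= c,  y >= 0.

So the dual LP is:
  minimize  10y1 + 5y2 + 27y3 + 13y4
  subject to:
    y1 + y3 + 4y4 >= 1
    y2 + 4y3 + 3y4 >= 2
    y1, y2, y3, y4 >= 0

Solving the primal: x* = (0, 4.3333).
  primal value c^T x* = 8.6667.
Solving the dual: y* = (0, 0, 0, 0.6667).
  dual value b^T y* = 8.6667.
Strong duality: c^T x* = b^T y*. Confirmed.

8.6667


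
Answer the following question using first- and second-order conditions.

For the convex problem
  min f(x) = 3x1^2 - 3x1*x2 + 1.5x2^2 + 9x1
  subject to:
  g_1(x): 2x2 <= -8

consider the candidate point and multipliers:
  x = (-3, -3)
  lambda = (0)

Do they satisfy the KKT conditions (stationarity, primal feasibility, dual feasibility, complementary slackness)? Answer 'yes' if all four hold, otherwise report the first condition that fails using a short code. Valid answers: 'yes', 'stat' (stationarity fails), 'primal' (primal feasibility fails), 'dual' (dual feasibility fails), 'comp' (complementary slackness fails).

Gradient of f: grad f(x) = Q x + c = (0, 0)
Constraint values g_i(x) = a_i^T x - b_i:
  g_1((-3, -3)) = 2
Stationarity residual: grad f(x) + sum_i lambda_i a_i = (0, 0)
  -> stationarity OK
Primal feasibility (all g_i <= 0): FAILS
Dual feasibility (all lambda_i >= 0): OK
Complementary slackness (lambda_i * g_i(x) = 0 for all i): OK

Verdict: the first failing condition is primal_feasibility -> primal.

primal


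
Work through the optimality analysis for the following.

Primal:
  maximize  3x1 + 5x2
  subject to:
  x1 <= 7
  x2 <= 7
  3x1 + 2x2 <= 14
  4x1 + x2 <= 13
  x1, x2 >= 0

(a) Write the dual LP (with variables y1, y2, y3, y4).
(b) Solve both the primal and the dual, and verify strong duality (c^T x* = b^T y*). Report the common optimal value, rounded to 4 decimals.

The standard primal-dual pair for 'max c^T x s.t. A x <= b, x >= 0' is:
  Dual:  min b^T y  s.t.  A^T y >= c,  y >= 0.

So the dual LP is:
  minimize  7y1 + 7y2 + 14y3 + 13y4
  subject to:
    y1 + 3y3 + 4y4 >= 3
    y2 + 2y3 + y4 >= 5
    y1, y2, y3, y4 >= 0

Solving the primal: x* = (0, 7).
  primal value c^T x* = 35.
Solving the dual: y* = (0, 3, 1, 0).
  dual value b^T y* = 35.
Strong duality: c^T x* = b^T y*. Confirmed.

35


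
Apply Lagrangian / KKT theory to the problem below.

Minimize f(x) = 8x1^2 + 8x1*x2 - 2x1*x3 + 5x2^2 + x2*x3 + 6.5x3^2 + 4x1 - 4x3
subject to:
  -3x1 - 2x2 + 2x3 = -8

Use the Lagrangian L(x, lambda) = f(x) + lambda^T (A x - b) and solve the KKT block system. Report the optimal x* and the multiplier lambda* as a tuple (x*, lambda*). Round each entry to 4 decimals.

Form the Lagrangian:
  L(x, lambda) = (1/2) x^T Q x + c^T x + lambda^T (A x - b)
Stationarity (grad_x L = 0): Q x + c + A^T lambda = 0.
Primal feasibility: A x = b.

This gives the KKT block system:
  [ Q   A^T ] [ x     ]   [-c ]
  [ A    0  ] [ lambda ] = [ b ]

Solving the linear system:
  x*      = (0.7136, 1.6293, -1.3003)
  lambda* = (10.3508)
  f(x*)   = 45.4311

x* = (0.7136, 1.6293, -1.3003), lambda* = (10.3508)


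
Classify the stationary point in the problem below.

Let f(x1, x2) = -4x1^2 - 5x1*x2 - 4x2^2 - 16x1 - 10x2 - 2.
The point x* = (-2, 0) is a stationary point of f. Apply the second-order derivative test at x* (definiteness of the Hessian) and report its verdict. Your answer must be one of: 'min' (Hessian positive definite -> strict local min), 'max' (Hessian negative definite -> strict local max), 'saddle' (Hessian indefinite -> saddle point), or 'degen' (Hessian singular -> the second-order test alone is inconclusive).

Compute the Hessian H = grad^2 f:
  H = [[-8, -5], [-5, -8]]
Verify stationarity: grad f(x*) = H x* + g = (0, 0).
Eigenvalues of H: -13, -3.
Both eigenvalues < 0, so H is negative definite -> x* is a strict local max.

max


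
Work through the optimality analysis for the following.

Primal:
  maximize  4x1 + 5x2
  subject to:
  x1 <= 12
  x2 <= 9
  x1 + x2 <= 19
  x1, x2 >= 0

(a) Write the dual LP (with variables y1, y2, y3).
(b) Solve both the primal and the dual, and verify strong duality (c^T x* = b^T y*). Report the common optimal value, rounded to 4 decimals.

The standard primal-dual pair for 'max c^T x s.t. A x <= b, x >= 0' is:
  Dual:  min b^T y  s.t.  A^T y >= c,  y >= 0.

So the dual LP is:
  minimize  12y1 + 9y2 + 19y3
  subject to:
    y1 + y3 >= 4
    y2 + y3 >= 5
    y1, y2, y3 >= 0

Solving the primal: x* = (10, 9).
  primal value c^T x* = 85.
Solving the dual: y* = (0, 1, 4).
  dual value b^T y* = 85.
Strong duality: c^T x* = b^T y*. Confirmed.

85


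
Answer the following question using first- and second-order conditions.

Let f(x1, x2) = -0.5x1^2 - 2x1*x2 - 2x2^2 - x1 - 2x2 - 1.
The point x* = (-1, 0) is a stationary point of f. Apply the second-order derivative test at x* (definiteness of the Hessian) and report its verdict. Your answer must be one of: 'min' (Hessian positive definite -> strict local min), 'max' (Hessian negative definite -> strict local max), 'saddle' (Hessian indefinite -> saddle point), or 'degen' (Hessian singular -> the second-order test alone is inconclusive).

Compute the Hessian H = grad^2 f:
  H = [[-1, -2], [-2, -4]]
Verify stationarity: grad f(x*) = H x* + g = (0, 0).
Eigenvalues of H: -5, 0.
H has a zero eigenvalue (singular; negative semidefinite but not definite), so H is neither positive definite, negative definite, nor indefinite. The second-order test alone is inconclusive -> degen.
(Indeed, f is constant along the null direction of H through x*, so x* is not a strict local extremum.)

degen


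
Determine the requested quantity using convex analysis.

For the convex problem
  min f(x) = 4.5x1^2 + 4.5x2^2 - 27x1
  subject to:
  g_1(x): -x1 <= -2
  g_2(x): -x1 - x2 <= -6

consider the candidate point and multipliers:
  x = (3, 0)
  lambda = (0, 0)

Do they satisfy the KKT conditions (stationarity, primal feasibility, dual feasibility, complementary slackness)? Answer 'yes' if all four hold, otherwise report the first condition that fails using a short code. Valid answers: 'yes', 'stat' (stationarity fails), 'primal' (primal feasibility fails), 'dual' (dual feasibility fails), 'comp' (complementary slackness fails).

Gradient of f: grad f(x) = Q x + c = (0, 0)
Constraint values g_i(x) = a_i^T x - b_i:
  g_1((3, 0)) = -1
  g_2((3, 0)) = 3
Stationarity residual: grad f(x) + sum_i lambda_i a_i = (0, 0)
  -> stationarity OK
Primal feasibility (all g_i <= 0): FAILS
Dual feasibility (all lambda_i >= 0): OK
Complementary slackness (lambda_i * g_i(x) = 0 for all i): OK

Verdict: the first failing condition is primal_feasibility -> primal.

primal


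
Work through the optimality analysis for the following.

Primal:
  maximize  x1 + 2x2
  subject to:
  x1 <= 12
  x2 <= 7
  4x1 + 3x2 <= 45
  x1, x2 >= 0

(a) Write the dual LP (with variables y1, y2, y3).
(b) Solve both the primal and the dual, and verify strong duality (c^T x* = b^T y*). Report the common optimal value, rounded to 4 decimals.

The standard primal-dual pair for 'max c^T x s.t. A x <= b, x >= 0' is:
  Dual:  min b^T y  s.t.  A^T y >= c,  y >= 0.

So the dual LP is:
  minimize  12y1 + 7y2 + 45y3
  subject to:
    y1 + 4y3 >= 1
    y2 + 3y3 >= 2
    y1, y2, y3 >= 0

Solving the primal: x* = (6, 7).
  primal value c^T x* = 20.
Solving the dual: y* = (0, 1.25, 0.25).
  dual value b^T y* = 20.
Strong duality: c^T x* = b^T y*. Confirmed.

20


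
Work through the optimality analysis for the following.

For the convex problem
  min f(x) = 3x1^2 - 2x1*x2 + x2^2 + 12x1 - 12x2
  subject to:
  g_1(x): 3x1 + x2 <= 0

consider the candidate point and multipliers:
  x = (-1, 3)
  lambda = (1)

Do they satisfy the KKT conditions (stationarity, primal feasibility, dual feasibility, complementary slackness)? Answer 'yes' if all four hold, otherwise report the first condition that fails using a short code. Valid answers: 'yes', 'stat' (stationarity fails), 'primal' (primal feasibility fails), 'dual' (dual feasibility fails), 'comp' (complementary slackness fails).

Gradient of f: grad f(x) = Q x + c = (0, -4)
Constraint values g_i(x) = a_i^T x - b_i:
  g_1((-1, 3)) = 0
Stationarity residual: grad f(x) + sum_i lambda_i a_i = (3, -3)
  -> stationarity FAILS
Primal feasibility (all g_i <= 0): OK
Dual feasibility (all lambda_i >= 0): OK
Complementary slackness (lambda_i * g_i(x) = 0 for all i): OK

Verdict: the first failing condition is stationarity -> stat.

stat


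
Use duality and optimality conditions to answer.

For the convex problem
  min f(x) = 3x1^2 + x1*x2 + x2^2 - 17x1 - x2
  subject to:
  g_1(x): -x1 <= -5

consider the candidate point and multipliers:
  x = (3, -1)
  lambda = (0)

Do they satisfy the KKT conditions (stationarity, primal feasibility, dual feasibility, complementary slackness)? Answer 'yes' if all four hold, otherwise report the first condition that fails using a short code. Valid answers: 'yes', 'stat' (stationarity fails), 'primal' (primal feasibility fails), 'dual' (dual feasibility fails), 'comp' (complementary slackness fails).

Gradient of f: grad f(x) = Q x + c = (0, 0)
Constraint values g_i(x) = a_i^T x - b_i:
  g_1((3, -1)) = 2
Stationarity residual: grad f(x) + sum_i lambda_i a_i = (0, 0)
  -> stationarity OK
Primal feasibility (all g_i <= 0): FAILS
Dual feasibility (all lambda_i >= 0): OK
Complementary slackness (lambda_i * g_i(x) = 0 for all i): OK

Verdict: the first failing condition is primal_feasibility -> primal.

primal


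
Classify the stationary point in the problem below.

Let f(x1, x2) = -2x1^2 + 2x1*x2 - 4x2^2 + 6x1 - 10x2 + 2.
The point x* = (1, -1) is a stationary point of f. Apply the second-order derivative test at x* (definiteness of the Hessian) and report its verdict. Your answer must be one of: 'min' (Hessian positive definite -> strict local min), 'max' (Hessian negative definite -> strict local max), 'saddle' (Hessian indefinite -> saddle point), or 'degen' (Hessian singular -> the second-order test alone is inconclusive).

Compute the Hessian H = grad^2 f:
  H = [[-4, 2], [2, -8]]
Verify stationarity: grad f(x*) = H x* + g = (0, 0).
Eigenvalues of H: -8.8284, -3.1716.
Both eigenvalues < 0, so H is negative definite -> x* is a strict local max.

max


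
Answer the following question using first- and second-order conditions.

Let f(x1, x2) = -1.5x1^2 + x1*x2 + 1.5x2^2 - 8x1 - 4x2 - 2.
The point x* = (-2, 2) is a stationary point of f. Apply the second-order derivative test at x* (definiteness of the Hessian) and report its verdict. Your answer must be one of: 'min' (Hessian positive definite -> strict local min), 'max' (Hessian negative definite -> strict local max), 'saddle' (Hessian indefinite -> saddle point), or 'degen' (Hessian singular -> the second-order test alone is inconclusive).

Compute the Hessian H = grad^2 f:
  H = [[-3, 1], [1, 3]]
Verify stationarity: grad f(x*) = H x* + g = (0, 0).
Eigenvalues of H: -3.1623, 3.1623.
Eigenvalues have mixed signs, so H is indefinite -> x* is a saddle point.

saddle


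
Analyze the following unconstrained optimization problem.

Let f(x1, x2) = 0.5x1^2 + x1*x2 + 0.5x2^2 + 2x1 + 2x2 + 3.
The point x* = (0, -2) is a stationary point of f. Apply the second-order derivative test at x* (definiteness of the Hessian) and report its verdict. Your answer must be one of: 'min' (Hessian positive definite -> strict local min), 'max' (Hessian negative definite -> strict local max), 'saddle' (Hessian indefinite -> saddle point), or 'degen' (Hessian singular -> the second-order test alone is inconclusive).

Compute the Hessian H = grad^2 f:
  H = [[1, 1], [1, 1]]
Verify stationarity: grad f(x*) = H x* + g = (0, 0).
Eigenvalues of H: 0, 2.
H has a zero eigenvalue (singular; positive semidefinite but not definite), so H is neither positive definite, negative definite, nor indefinite. The second-order test alone is inconclusive -> degen.
(Indeed, f is constant along the null direction of H through x*, so x* is not a strict local extremum.)

degen


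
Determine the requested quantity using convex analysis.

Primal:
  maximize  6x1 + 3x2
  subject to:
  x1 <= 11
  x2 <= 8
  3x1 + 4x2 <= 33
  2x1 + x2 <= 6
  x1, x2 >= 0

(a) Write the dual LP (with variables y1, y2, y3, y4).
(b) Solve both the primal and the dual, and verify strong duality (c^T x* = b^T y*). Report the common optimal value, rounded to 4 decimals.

The standard primal-dual pair for 'max c^T x s.t. A x <= b, x >= 0' is:
  Dual:  min b^T y  s.t.  A^T y >= c,  y >= 0.

So the dual LP is:
  minimize  11y1 + 8y2 + 33y3 + 6y4
  subject to:
    y1 + 3y3 + 2y4 >= 6
    y2 + 4y3 + y4 >= 3
    y1, y2, y3, y4 >= 0

Solving the primal: x* = (3, 0).
  primal value c^T x* = 18.
Solving the dual: y* = (0, 0, 0, 3).
  dual value b^T y* = 18.
Strong duality: c^T x* = b^T y*. Confirmed.

18


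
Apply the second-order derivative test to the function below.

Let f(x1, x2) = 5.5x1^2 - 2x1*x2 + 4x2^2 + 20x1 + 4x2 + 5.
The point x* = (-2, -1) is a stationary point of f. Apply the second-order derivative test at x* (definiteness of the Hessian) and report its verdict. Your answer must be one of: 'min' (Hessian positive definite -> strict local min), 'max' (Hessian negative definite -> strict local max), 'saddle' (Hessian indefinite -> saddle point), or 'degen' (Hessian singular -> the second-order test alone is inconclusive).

Compute the Hessian H = grad^2 f:
  H = [[11, -2], [-2, 8]]
Verify stationarity: grad f(x*) = H x* + g = (0, 0).
Eigenvalues of H: 7, 12.
Both eigenvalues > 0, so H is positive definite -> x* is a strict local min.

min
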